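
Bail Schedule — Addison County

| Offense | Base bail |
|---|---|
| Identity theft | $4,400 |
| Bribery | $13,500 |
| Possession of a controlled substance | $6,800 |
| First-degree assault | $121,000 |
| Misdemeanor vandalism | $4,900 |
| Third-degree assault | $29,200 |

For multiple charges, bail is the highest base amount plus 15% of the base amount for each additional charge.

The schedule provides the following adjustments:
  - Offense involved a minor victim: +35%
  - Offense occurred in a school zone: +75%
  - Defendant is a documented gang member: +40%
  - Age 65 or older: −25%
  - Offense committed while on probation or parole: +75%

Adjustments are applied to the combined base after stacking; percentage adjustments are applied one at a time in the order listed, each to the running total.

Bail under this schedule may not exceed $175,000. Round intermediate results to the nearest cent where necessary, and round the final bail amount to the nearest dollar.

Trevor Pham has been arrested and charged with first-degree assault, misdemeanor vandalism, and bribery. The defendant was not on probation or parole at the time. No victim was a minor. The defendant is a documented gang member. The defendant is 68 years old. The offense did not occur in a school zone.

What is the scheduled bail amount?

Base amounts from the schedule: first-degree assault $121,000; misdemeanor vandalism $4,900; bribery $13,500.
Stacking rule: highest base plus 15% of each additional charge. Highest is first-degree assault at $121,000. Additional: $4,900 × 15% = $735; $13,500 × 15% = $2,025. Combined base = $121,000 + $2,760 = $123,760.
Defendant is a documented gang member (+40%): $123,760 × 1.4 = $173,264.
Age 65 or older (−25%): $173,264 × 0.75 = $129,948.
$129,948 is within the $175,000 maximum.

$129,948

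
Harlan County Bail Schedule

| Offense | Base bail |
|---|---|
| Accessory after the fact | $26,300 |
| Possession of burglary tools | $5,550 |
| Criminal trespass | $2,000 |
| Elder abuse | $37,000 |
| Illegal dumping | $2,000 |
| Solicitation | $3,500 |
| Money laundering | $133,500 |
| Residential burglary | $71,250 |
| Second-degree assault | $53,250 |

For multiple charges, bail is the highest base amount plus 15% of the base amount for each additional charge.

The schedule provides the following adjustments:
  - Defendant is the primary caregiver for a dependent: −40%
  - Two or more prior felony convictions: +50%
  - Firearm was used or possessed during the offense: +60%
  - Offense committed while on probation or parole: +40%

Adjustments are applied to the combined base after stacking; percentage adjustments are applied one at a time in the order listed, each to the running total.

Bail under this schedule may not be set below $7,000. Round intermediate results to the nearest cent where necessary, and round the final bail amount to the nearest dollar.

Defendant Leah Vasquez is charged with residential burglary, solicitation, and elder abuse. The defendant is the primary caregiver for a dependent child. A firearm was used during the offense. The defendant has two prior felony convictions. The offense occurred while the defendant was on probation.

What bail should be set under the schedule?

Base amounts from the schedule: residential burglary $71,250; solicitation $3,500; elder abuse $37,000.
Stacking rule: highest base plus 15% of each additional charge. Highest is residential burglary at $71,250. Additional: $3,500 × 15% = $525; $37,000 × 15% = $5,550. Combined base = $71,250 + $6,075 = $77,325.
Defendant is the primary caregiver for a dependent (−40%): $77,325 × 0.6 = $46,395.
Two or more prior felony convictions (+50%): $46,395 × 1.5 = $69,592.50.
Firearm was used or possessed during the offense (+60%): $69,592.50 × 1.6 = $111,348.
Offense committed while on probation or parole (+40%): $111,348 × 1.4 = $155,887.20.
$155,887.20 is at or above the $7,000 minimum.
Rounded to the nearest dollar: $155,887.

$155,887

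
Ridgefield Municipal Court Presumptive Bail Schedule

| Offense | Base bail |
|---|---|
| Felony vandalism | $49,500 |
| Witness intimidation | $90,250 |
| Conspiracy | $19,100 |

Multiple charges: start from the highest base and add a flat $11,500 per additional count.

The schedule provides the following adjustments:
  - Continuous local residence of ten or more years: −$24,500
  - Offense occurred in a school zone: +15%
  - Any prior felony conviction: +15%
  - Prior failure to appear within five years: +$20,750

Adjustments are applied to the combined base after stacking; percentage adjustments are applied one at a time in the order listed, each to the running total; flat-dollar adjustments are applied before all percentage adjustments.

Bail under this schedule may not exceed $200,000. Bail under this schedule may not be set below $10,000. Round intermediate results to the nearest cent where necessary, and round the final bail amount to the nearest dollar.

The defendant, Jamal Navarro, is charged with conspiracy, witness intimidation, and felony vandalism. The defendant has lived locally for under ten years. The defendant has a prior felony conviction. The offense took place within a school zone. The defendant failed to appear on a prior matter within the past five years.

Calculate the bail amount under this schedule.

Base amounts from the schedule: conspiracy $19,100; witness intimidation $90,250; felony vandalism $49,500.
Stacking rule: highest base plus $11,500 per additional charge. Highest is witness intimidation at $90,250; 2 additional charges → +$23,000. Combined base = $113,250.
Prior failure to appear within five years (+$20,750 flat): $113,250 + $20,750 = $134,000.
Offense occurred in a school zone (+15%): $134,000 × 1.15 = $154,100.
Any prior felony conviction (+15%): $154,100 × 1.15 = $177,215.
$177,215 is within the $200,000 maximum.
$177,215 is at or above the $10,000 minimum.

$177,215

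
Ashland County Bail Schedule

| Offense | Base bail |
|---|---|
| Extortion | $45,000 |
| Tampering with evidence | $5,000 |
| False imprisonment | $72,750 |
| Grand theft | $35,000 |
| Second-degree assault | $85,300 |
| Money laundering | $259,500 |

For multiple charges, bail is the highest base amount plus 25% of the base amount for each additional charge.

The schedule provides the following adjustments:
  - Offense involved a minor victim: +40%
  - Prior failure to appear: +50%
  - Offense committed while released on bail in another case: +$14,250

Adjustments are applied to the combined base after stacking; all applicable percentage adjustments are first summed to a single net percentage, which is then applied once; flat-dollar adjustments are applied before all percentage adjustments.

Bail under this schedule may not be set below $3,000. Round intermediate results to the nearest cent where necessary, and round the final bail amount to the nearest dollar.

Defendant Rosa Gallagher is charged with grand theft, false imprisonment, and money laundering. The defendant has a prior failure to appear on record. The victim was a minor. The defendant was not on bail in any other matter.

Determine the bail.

Base amounts from the schedule: grand theft $35,000; false imprisonment $72,750; money laundering $259,500.
Stacking rule: highest base plus 25% of each additional charge. Highest is money laundering at $259,500. Additional: $35,000 × 25% = $8,750; $72,750 × 25% = $18,187.50. Combined base = $259,500 + $26,937.50 = $286,437.50.
Net percentage adjustment: +40% +50% = +90%. $286,437.50 × 1.9 = $544,231.25.
$544,231.25 is at or above the $3,000 minimum.
Rounded to the nearest dollar: $544,231.

$544,231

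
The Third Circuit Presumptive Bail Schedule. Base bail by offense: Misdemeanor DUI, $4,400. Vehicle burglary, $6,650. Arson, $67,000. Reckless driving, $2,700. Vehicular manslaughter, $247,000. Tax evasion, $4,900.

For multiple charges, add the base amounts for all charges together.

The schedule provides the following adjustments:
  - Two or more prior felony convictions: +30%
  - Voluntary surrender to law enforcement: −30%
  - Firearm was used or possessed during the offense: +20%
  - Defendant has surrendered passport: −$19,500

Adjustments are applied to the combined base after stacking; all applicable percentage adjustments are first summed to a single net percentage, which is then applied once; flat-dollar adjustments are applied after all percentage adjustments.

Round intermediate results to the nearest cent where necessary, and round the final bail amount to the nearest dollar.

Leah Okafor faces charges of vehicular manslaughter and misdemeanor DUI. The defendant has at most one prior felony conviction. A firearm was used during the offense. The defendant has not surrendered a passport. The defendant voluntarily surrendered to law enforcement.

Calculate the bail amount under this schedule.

Base amounts from the schedule: vehicular manslaughter $247,000; misdemeanor DUI $4,400.
Stacking rule: sum of all bases. $247,000 + $4,400 = $251,400.
Net percentage adjustment: −30% +20% = −10%. $251,400 × 0.9 = $226,260.

$226,260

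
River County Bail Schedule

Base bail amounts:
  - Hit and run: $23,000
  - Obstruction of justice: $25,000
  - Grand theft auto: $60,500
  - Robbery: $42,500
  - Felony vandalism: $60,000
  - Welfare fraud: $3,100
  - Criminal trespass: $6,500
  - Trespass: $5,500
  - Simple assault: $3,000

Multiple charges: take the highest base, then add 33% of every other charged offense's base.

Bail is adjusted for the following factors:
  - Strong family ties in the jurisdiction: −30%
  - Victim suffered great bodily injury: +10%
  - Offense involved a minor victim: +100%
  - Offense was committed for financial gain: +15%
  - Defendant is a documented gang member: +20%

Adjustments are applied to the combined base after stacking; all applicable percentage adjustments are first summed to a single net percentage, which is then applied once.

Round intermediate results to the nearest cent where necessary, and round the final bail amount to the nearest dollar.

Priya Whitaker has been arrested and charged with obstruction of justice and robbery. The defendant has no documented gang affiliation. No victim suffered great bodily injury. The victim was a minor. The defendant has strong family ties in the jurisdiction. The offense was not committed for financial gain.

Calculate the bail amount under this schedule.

$86,275

Base amounts from the schedule: obstruction of justice $25,000; robbery $42,500.
Stacking rule: highest base plus 33% of each additional charge. Highest is robbery at $42,500. Additional: $25,000 × 33% = $8,250. Combined base = $42,500 + $8,250 = $50,750.
Net percentage adjustment: −30% +100% = +70%. $50,750 × 1.7 = $86,275.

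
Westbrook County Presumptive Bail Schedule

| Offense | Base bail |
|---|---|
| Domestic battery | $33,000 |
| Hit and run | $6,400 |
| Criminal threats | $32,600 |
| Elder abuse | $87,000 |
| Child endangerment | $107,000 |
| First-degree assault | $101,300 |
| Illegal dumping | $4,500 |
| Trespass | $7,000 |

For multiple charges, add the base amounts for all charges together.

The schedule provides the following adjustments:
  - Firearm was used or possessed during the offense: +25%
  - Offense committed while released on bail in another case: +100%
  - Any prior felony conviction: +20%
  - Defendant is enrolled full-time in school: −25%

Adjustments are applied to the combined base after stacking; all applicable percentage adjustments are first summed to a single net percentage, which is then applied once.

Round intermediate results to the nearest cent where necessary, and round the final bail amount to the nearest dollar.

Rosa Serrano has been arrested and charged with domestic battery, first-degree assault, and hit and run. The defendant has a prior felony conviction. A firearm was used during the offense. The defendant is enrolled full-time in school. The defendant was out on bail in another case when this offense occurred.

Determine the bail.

$309,540

Base amounts from the schedule: domestic battery $33,000; first-degree assault $101,300; hit and run $6,400.
Stacking rule: sum of all bases. $33,000 + $101,300 + $6,400 = $140,700.
Net percentage adjustment: +25% +100% +20% −25% = +120%. $140,700 × 2.2 = $309,540.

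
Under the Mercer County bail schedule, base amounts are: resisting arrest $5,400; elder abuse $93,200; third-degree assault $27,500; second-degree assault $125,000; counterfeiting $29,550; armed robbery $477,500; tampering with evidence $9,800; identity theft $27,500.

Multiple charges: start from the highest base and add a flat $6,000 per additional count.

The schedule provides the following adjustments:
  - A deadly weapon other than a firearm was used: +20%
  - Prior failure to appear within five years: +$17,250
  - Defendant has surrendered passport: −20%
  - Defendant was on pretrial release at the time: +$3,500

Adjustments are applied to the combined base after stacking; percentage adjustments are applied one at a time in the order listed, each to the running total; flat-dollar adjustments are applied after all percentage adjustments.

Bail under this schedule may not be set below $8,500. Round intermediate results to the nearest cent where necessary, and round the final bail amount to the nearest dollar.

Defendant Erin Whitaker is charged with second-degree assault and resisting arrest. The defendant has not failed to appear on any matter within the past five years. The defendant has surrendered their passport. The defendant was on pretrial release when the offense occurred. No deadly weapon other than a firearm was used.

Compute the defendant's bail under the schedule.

Base amounts from the schedule: second-degree assault $125,000; resisting arrest $5,400.
Stacking rule: highest base plus $6,000 per additional charge. Highest is second-degree assault at $125,000; 1 additional charge → +$6,000. Combined base = $131,000.
Defendant has surrendered passport (−20%): $131,000 × 0.8 = $104,800.
Defendant was on pretrial release at the time (+$3,500 flat): $104,800 + $3,500 = $108,300.
$108,300 is at or above the $8,500 minimum.

$108,300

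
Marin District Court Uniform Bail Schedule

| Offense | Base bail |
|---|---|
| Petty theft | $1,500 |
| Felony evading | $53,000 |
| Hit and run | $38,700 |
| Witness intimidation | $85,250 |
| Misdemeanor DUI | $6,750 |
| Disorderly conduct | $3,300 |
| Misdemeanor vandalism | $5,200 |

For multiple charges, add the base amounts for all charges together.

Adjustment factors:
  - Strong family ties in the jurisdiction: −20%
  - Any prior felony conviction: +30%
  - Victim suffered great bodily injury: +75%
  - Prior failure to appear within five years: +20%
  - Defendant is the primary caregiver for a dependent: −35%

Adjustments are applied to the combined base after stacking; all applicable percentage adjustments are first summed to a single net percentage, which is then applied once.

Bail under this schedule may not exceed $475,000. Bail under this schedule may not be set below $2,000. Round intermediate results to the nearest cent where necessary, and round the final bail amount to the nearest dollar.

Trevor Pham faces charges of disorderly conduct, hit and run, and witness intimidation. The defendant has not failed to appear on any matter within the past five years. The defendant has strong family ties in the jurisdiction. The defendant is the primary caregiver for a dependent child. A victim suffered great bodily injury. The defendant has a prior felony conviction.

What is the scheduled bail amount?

Base amounts from the schedule: disorderly conduct $3,300; hit and run $38,700; witness intimidation $85,250.
Stacking rule: sum of all bases. $3,300 + $38,700 + $85,250 = $127,250.
Net percentage adjustment: −20% +30% +75% −35% = +50%. $127,250 × 1.5 = $190,875.
$190,875 is within the $475,000 maximum.
$190,875 is at or above the $2,000 minimum.

$190,875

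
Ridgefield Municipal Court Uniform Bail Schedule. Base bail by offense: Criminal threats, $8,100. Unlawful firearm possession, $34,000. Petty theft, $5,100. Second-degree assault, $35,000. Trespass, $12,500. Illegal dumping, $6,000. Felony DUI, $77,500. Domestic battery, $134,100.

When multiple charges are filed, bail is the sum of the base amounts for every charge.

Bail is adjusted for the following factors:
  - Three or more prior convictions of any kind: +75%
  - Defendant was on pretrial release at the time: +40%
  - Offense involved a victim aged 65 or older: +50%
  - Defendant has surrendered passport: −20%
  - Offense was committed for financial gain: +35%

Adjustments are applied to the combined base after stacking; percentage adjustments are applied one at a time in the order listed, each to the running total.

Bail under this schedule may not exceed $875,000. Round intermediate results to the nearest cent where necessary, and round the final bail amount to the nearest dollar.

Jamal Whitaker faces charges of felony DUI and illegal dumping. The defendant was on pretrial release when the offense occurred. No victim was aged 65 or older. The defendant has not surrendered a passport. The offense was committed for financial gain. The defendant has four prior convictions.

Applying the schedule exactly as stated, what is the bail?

$276,176

Base amounts from the schedule: felony DUI $77,500; illegal dumping $6,000.
Stacking rule: sum of all bases. $77,500 + $6,000 = $83,500.
Three or more prior convictions of any kind (+75%): $83,500 × 1.75 = $146,125.
Defendant was on pretrial release at the time (+40%): $146,125 × 1.4 = $204,575.
Offense was committed for financial gain (+35%): $204,575 × 1.35 = $276,176.25.
$276,176.25 is within the $875,000 maximum.
Rounded to the nearest dollar: $276,176.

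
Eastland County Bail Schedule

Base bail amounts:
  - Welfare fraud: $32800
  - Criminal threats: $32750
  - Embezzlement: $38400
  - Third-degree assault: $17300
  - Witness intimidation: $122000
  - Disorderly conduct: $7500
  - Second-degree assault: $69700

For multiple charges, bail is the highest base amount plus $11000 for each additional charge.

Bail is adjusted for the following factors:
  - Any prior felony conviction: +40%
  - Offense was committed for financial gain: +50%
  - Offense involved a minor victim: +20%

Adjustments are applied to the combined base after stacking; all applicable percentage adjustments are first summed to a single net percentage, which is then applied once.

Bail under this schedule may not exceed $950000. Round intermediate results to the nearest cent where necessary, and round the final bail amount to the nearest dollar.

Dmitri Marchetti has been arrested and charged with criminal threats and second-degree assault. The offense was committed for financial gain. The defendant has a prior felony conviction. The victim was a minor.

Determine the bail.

Base amounts from the schedule: criminal threats $32750; second-degree assault $69700.
Stacking rule: highest base plus $11000 per additional charge. Highest is second-degree assault at $69700; 1 additional charge → +$11000. Combined base = $80700.
Net percentage adjustment: +40% +50% +20% = +110%. $80700 × 2.1 = $169470.
$169470 is within the $950000 maximum.

$169470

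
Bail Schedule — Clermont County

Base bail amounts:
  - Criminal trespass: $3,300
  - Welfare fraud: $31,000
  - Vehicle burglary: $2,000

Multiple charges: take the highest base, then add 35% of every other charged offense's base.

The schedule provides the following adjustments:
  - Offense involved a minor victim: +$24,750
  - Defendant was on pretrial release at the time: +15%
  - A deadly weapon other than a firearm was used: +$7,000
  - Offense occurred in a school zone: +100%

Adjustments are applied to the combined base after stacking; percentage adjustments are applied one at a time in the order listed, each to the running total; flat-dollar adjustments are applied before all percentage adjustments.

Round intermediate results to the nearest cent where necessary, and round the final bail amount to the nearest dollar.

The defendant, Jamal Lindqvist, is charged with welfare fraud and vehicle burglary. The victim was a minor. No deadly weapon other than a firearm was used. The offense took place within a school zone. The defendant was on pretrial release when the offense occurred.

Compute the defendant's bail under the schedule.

$129,835

Base amounts from the schedule: welfare fraud $31,000; vehicle burglary $2,000.
Stacking rule: highest base plus 35% of each additional charge. Highest is welfare fraud at $31,000. Additional: $2,000 × 35% = $700. Combined base = $31,000 + $700 = $31,700.
Offense involved a minor victim (+$24,750 flat): $31,700 + $24,750 = $56,450.
Defendant was on pretrial release at the time (+15%): $56,450 × 1.15 = $64,917.50.
Offense occurred in a school zone (+100%): $64,917.50 × 2 = $129,835.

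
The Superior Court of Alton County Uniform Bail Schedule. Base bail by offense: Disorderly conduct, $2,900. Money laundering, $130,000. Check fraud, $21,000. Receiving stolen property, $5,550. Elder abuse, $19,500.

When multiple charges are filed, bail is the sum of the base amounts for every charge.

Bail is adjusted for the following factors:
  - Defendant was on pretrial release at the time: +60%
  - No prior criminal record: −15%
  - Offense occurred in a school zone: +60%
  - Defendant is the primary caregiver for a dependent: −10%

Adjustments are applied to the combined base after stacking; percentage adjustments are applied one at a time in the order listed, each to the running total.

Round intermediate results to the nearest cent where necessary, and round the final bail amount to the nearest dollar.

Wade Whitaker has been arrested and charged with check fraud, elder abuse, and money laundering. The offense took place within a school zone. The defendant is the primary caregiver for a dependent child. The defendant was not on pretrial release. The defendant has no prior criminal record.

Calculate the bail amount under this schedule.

$208,692

Base amounts from the schedule: check fraud $21,000; elder abuse $19,500; money laundering $130,000.
Stacking rule: sum of all bases. $21,000 + $19,500 + $130,000 = $170,500.
No prior criminal record (−15%): $170,500 × 0.85 = $144,925.
Offense occurred in a school zone (+60%): $144,925 × 1.6 = $231,880.
Defendant is the primary caregiver for a dependent (−10%): $231,880 × 0.9 = $208,692.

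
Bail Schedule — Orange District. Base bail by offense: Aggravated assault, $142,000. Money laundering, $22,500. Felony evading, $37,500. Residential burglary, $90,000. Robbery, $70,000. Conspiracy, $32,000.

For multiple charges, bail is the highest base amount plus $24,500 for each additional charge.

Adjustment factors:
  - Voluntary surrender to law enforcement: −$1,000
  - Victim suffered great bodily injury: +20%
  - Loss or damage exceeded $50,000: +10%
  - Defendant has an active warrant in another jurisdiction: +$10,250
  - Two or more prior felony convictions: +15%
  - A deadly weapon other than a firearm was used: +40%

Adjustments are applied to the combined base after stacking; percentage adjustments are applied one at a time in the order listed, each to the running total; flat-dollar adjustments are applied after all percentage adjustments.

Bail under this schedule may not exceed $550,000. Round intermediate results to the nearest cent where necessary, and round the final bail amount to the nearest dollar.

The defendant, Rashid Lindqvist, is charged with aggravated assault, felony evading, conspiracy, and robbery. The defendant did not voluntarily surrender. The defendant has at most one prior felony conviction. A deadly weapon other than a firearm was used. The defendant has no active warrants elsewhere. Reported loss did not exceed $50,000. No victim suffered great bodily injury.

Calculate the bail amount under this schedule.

$301,700

Base amounts from the schedule: aggravated assault $142,000; felony evading $37,500; conspiracy $32,000; robbery $70,000.
Stacking rule: highest base plus $24,500 per additional charge. Highest is aggravated assault at $142,000; 3 additional charges → +$73,500. Combined base = $215,500.
A deadly weapon other than a firearm was used (+40%): $215,500 × 1.4 = $301,700.
$301,700 is within the $550,000 maximum.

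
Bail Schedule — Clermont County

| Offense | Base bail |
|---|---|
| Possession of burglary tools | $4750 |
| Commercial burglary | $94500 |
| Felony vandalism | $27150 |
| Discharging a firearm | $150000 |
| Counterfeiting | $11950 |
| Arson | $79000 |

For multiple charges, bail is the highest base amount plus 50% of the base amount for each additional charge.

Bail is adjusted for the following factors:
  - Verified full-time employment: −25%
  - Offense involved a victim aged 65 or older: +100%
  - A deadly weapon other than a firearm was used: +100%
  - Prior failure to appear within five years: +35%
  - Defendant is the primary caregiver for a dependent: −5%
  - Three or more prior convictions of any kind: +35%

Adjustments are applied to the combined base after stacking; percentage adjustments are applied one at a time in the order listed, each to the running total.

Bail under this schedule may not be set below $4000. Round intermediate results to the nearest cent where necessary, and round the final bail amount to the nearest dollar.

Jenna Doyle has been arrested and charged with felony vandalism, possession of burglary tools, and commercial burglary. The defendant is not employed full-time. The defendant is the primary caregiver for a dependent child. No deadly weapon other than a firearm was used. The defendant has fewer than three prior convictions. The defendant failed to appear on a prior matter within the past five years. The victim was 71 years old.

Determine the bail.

$283304

Base amounts from the schedule: felony vandalism $27150; possession of burglary tools $4750; commercial burglary $94500.
Stacking rule: highest base plus 50% of each additional charge. Highest is commercial burglary at $94500. Additional: $27150 × 50% = $13575; $4750 × 50% = $2375. Combined base = $94500 + $15950 = $110450.
Offense involved a victim aged 65 or older (+100%): $110450 × 2 = $220900.
Prior failure to appear within five years (+35%): $220900 × 1.35 = $298215.
Defendant is the primary caregiver for a dependent (−5%): $298215 × 0.95 = $283304.25.
$283304.25 is at or above the $4000 minimum.
Rounded to the nearest dollar: $283304.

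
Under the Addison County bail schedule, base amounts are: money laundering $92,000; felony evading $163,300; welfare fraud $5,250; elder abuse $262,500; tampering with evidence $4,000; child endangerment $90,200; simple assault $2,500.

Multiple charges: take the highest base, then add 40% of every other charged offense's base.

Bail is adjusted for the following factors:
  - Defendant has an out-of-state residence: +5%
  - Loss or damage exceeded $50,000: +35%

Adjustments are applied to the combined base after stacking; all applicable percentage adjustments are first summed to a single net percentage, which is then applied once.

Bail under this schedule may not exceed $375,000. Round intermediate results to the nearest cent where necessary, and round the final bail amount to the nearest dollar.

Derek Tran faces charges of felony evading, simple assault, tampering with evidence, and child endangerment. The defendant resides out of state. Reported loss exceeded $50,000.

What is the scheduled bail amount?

$282,772

Base amounts from the schedule: felony evading $163,300; simple assault $2,500; tampering with evidence $4,000; child endangerment $90,200.
Stacking rule: highest base plus 40% of each additional charge. Highest is felony evading at $163,300. Additional: $2,500 × 40% = $1,000; $4,000 × 40% = $1,600; $90,200 × 40% = $36,080. Combined base = $163,300 + $38,680 = $201,980.
Net percentage adjustment: +5% +35% = +40%. $201,980 × 1.4 = $282,772.
$282,772 is within the $375,000 maximum.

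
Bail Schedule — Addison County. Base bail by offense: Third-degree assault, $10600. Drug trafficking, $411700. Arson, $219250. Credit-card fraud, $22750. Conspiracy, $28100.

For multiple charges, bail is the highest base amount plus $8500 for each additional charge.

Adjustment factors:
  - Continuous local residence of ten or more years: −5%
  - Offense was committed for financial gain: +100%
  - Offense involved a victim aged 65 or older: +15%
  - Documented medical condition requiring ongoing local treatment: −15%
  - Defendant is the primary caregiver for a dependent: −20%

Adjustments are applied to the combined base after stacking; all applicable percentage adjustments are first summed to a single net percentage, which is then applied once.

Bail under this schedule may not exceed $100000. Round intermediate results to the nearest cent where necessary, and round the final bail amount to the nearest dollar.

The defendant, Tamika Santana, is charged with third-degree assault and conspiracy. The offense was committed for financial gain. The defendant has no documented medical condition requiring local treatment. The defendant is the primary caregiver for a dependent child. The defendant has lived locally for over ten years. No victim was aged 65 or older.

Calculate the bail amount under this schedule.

$64050

Base amounts from the schedule: third-degree assault $10600; conspiracy $28100.
Stacking rule: highest base plus $8500 per additional charge. Highest is conspiracy at $28100; 1 additional charge → +$8500. Combined base = $36600.
Net percentage adjustment: −5% +100% −20% = +75%. $36600 × 1.75 = $64050.
$64050 is within the $100000 maximum.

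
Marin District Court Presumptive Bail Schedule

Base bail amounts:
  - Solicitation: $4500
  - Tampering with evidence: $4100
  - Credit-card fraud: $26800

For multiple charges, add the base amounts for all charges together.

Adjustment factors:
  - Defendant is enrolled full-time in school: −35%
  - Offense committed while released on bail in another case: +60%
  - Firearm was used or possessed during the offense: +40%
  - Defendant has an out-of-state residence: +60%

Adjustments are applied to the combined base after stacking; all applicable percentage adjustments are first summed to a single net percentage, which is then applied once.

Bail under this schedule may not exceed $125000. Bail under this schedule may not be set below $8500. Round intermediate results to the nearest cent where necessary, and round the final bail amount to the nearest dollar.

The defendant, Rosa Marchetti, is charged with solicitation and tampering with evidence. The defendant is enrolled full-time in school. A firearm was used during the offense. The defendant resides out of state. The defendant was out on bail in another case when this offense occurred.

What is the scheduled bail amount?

$19350

Base amounts from the schedule: solicitation $4500; tampering with evidence $4100.
Stacking rule: sum of all bases. $4500 + $4100 = $8600.
Net percentage adjustment: −35% +60% +40% +60% = +125%. $8600 × 2.25 = $19350.
$19350 is within the $125000 maximum.
$19350 is at or above the $8500 minimum.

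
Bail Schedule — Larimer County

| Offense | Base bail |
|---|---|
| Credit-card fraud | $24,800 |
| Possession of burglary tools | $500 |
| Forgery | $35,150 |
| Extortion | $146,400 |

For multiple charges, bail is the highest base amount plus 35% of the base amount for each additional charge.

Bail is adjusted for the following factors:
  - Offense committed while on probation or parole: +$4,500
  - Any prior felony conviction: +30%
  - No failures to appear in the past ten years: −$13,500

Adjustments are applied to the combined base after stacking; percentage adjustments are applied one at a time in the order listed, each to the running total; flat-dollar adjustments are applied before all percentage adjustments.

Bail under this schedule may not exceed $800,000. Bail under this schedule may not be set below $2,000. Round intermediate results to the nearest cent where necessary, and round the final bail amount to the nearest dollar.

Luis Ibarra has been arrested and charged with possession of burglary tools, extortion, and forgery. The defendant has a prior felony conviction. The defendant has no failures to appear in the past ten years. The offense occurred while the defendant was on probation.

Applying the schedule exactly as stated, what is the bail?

$194,841

Base amounts from the schedule: possession of burglary tools $500; extortion $146,400; forgery $35,150.
Stacking rule: highest base plus 35% of each additional charge. Highest is extortion at $146,400. Additional: $500 × 35% = $175; $35,150 × 35% = $12,302.50. Combined base = $146,400 + $12,477.50 = $158,877.50.
Offense committed while on probation or parole (+$4,500 flat): $158,877.50 + $4,500 = $163,377.50.
No failures to appear in the past ten years (−$13,500 flat): $163,377.50 − $13,500 = $149,877.50.
Any prior felony conviction (+30%): $149,877.50 × 1.3 = $194,840.75.
$194,840.75 is within the $800,000 maximum.
$194,840.75 is at or above the $2,000 minimum.
Rounded to the nearest dollar: $194,841.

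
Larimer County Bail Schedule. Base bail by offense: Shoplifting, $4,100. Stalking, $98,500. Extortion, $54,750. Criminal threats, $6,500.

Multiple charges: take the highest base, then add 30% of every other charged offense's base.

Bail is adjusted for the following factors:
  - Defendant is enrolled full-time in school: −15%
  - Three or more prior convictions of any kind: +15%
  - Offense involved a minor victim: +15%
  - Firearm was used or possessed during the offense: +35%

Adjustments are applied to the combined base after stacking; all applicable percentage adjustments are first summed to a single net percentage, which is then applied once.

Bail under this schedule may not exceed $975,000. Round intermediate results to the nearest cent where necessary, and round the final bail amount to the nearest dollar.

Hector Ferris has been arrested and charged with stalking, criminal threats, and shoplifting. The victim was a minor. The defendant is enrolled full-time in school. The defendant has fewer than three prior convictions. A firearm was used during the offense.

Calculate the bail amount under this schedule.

Base amounts from the schedule: stalking $98,500; criminal threats $6,500; shoplifting $4,100.
Stacking rule: highest base plus 30% of each additional charge. Highest is stalking at $98,500. Additional: $6,500 × 30% = $1,950; $4,100 × 30% = $1,230. Combined base = $98,500 + $3,180 = $101,680.
Net percentage adjustment: −15% +15% +35% = +35%. $101,680 × 1.35 = $137,268.
$137,268 is within the $975,000 maximum.

$137,268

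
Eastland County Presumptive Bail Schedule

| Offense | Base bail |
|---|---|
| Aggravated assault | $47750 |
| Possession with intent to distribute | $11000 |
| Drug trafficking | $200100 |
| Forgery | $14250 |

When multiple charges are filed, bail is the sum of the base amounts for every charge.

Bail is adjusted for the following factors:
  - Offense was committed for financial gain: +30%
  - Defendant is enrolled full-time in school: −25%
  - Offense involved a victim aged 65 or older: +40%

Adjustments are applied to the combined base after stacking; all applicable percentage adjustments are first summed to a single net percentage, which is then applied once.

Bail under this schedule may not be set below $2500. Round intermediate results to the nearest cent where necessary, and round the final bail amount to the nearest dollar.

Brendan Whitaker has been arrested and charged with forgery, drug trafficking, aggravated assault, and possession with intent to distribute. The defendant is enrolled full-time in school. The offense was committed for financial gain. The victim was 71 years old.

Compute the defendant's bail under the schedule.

$395995

Base amounts from the schedule: forgery $14250; drug trafficking $200100; aggravated assault $47750; possession with intent to distribute $11000.
Stacking rule: sum of all bases. $14250 + $200100 + $47750 + $11000 = $273100.
Net percentage adjustment: +30% −25% +40% = +45%. $273100 × 1.45 = $395995.
$395995 is at or above the $2500 minimum.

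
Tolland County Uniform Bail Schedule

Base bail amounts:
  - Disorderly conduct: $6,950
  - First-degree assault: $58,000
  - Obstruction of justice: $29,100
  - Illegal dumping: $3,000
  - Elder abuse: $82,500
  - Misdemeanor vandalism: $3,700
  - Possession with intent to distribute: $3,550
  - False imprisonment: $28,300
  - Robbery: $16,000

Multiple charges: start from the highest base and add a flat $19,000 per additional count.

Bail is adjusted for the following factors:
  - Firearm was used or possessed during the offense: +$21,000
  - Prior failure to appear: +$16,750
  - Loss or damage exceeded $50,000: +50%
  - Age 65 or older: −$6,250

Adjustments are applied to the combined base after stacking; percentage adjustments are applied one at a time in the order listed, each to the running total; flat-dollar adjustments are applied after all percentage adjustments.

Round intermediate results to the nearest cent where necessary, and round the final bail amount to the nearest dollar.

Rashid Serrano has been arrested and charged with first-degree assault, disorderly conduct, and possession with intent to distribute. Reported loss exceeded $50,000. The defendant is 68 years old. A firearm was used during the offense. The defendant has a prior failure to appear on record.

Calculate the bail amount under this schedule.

Base amounts from the schedule: first-degree assault $58,000; disorderly conduct $6,950; possession with intent to distribute $3,550.
Stacking rule: highest base plus $19,000 per additional charge. Highest is first-degree assault at $58,000; 2 additional charges → +$38,000. Combined base = $96,000.
Loss or damage exceeded $50,000 (+50%): $96,000 × 1.5 = $144,000.
Firearm was used or possessed during the offense (+$21,000 flat): $144,000 + $21,000 = $165,000.
Prior failure to appear (+$16,750 flat): $165,000 + $16,750 = $181,750.
Age 65 or older (−$6,250 flat): $181,750 − $6,250 = $175,500.

$175,500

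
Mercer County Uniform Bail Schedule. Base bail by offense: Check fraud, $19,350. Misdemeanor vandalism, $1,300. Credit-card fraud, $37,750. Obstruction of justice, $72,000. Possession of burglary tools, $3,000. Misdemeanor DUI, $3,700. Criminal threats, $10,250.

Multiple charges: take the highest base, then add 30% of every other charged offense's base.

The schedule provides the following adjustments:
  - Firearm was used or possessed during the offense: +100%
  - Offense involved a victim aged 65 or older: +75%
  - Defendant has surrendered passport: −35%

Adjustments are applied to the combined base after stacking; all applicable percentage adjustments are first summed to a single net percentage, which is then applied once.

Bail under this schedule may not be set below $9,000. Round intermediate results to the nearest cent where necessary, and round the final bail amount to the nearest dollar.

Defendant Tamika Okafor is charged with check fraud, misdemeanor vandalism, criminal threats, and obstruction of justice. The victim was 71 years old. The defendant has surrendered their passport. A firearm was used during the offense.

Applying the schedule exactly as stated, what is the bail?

$195,048

Base amounts from the schedule: check fraud $19,350; misdemeanor vandalism $1,300; criminal threats $10,250; obstruction of justice $72,000.
Stacking rule: highest base plus 30% of each additional charge. Highest is obstruction of justice at $72,000. Additional: $19,350 × 30% = $5,805; $1,300 × 30% = $390; $10,250 × 30% = $3,075. Combined base = $72,000 + $9,270 = $81,270.
Net percentage adjustment: +100% +75% −35% = +140%. $81,270 × 2.4 = $195,048.
$195,048 is at or above the $9,000 minimum.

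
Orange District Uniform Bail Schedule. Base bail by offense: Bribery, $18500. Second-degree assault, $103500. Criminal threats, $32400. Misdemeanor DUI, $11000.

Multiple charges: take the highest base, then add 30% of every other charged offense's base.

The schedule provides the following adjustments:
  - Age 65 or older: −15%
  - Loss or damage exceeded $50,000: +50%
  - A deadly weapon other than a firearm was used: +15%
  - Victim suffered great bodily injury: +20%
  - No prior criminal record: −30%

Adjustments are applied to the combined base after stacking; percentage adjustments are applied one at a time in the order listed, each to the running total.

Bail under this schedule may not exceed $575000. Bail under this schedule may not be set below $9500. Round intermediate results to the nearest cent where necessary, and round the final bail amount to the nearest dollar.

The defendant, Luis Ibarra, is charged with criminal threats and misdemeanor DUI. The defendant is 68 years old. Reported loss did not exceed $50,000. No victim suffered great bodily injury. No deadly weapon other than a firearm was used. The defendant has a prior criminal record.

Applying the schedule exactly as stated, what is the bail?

Base amounts from the schedule: criminal threats $32400; misdemeanor DUI $11000.
Stacking rule: highest base plus 30% of each additional charge. Highest is criminal threats at $32400. Additional: $11000 × 30% = $3300. Combined base = $32400 + $3300 = $35700.
Age 65 or older (−15%): $35700 × 0.85 = $30345.
$30345 is within the $575000 maximum.
$30345 is at or above the $9500 minimum.

$30345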